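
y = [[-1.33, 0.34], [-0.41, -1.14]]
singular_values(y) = [1.39, 1.19]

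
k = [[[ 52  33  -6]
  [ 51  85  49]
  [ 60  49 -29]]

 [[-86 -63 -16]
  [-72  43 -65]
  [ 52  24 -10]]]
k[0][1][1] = 85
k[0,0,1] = 33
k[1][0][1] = -63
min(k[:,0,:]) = -86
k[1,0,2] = -16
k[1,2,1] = 24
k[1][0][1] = -63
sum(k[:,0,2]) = -22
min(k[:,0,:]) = -86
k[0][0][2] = -6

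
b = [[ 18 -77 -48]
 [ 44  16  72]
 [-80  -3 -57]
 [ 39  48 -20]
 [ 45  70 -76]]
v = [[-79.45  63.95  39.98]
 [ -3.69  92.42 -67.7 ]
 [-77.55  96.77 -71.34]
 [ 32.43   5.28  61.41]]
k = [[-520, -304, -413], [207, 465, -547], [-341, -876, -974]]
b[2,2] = -57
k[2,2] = -974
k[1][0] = 207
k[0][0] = -520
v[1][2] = -67.7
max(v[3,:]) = 61.41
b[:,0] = [18, 44, -80, 39, 45]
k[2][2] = -974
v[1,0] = -3.69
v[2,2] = -71.34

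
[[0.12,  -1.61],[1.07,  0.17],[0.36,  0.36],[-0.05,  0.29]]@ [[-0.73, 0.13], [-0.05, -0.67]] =[[-0.01, 1.09],  [-0.79, 0.03],  [-0.28, -0.19],  [0.02, -0.20]]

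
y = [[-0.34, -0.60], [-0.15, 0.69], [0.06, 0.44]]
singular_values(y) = [1.02, 0.35]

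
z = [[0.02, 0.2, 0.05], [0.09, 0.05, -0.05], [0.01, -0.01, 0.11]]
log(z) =[[-2.04+1.70j, (0.36-2.26j), -0.08-0.92j],[(0.16-1.03j), (-1.98+1.37j), (-0.09+0.56j)],[0.01-0.13j, 0.01+0.17j, -2.17+0.07j]]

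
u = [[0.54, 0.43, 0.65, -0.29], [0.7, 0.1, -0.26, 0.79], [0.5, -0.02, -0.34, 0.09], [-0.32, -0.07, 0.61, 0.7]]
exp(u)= [[2.20,0.67,0.69,-0.27], [0.84,1.24,0.25,1.1], [0.62,0.10,0.88,0.04], [-0.47,-0.20,0.67,2.05]]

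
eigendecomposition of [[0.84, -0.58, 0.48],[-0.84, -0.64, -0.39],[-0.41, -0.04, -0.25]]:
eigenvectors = [[-0.87, 0.25, -0.45], [0.39, 0.95, 0.05], [0.29, 0.2, 0.89]]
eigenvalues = [0.94, -0.95, -0.05]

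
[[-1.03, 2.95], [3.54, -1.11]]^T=[[-1.03, 3.54], [2.95, -1.11]]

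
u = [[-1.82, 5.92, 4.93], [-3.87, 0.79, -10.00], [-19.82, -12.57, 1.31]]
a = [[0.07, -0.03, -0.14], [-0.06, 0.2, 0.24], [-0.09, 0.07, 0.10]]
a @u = [[2.76, 2.15, 0.46], [-5.42, -3.21, -1.98], [-2.09, -1.73, -1.01]]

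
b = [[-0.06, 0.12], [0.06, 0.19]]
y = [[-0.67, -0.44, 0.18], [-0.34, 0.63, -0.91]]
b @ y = [[-0.0, 0.10, -0.12],[-0.1, 0.09, -0.16]]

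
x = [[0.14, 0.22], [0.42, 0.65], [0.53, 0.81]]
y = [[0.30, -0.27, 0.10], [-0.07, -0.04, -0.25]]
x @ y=[[0.03, -0.05, -0.04], [0.08, -0.14, -0.12], [0.1, -0.18, -0.15]]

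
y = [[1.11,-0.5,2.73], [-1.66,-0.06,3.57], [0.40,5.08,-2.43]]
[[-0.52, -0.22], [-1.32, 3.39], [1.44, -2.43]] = y @ [[0.23, -1.22], [0.14, -0.2], [-0.26, 0.38]]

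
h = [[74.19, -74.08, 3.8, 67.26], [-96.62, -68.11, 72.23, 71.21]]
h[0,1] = -74.08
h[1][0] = -96.62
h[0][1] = -74.08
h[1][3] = 71.21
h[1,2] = 72.23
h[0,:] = [74.19, -74.08, 3.8, 67.26]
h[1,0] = -96.62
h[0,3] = 67.26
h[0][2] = 3.8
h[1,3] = 71.21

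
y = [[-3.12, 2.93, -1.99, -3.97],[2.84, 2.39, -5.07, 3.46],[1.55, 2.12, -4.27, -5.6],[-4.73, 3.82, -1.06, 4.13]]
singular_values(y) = [9.12, 8.35, 6.94, 0.13]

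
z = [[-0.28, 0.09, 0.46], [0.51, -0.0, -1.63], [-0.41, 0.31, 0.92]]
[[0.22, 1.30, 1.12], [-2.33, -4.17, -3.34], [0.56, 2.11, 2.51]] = z@[[2.15, -1.92, 0.07], [-1.57, -1.55, 2.06], [2.10, 1.96, 2.07]]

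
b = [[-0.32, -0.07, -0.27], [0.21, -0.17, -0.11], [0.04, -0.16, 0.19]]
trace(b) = -0.30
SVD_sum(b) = [[-0.32, 0.03, -0.26], [0.08, -0.01, 0.07], [0.13, -0.01, 0.1]] + [[0.03, -0.05, -0.04], [0.12, -0.18, -0.16], [0.0, -0.01, -0.01]] + [[-0.03, -0.05, 0.03],[0.01, 0.02, -0.01],[-0.09, -0.14, 0.09]]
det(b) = 0.03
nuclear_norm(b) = 0.94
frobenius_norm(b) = 0.57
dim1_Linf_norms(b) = [0.32, 0.21, 0.19]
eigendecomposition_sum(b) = [[-0.16+0.04j, (-0.05-0.12j), -0.09-0.04j], [(0.1+0.15j), -0.10+0.10j, (-0.01+0.11j)], [0.03+0.06j, -0.04+0.03j, (-0.01+0.04j)]] + [[(-0.16-0.04j), -0.05+0.12j, (-0.09+0.04j)], [0.10-0.15j, -0.10-0.10j, (-0.01-0.11j)], [(0.03-0.06j), (-0.04-0.03j), -0.01-0.04j]] + [[(0.01+0j), (0.03+0j), (-0.09+0j)], [(0.01+0j), (0.04+0j), (-0.1+0j)], [(-0.01-0j), (-0.08-0j), 0.21-0.00j]]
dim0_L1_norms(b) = [0.57, 0.4, 0.57]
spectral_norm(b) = 0.46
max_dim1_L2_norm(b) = 0.42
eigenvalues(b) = [(-0.27+0.17j), (-0.27-0.17j), (0.25+0j)]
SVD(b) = [[-0.91, -0.26, 0.34], [0.23, -0.97, -0.12], [0.36, -0.03, 0.93]] @ diag([0.45556786289140994, 0.28051220259689674, 0.2058417510972717]) @ [[0.77, -0.07, 0.63],[-0.43, 0.67, 0.61],[-0.46, -0.74, 0.49]]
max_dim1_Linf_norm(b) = 0.32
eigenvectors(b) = [[(-0.22+0.61j), (-0.22-0.61j), -0.35+0.00j], [(0.71+0j), (0.71-0j), -0.40+0.00j], [(0.25+0.04j), 0.25-0.04j, 0.85+0.00j]]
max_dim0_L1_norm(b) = 0.57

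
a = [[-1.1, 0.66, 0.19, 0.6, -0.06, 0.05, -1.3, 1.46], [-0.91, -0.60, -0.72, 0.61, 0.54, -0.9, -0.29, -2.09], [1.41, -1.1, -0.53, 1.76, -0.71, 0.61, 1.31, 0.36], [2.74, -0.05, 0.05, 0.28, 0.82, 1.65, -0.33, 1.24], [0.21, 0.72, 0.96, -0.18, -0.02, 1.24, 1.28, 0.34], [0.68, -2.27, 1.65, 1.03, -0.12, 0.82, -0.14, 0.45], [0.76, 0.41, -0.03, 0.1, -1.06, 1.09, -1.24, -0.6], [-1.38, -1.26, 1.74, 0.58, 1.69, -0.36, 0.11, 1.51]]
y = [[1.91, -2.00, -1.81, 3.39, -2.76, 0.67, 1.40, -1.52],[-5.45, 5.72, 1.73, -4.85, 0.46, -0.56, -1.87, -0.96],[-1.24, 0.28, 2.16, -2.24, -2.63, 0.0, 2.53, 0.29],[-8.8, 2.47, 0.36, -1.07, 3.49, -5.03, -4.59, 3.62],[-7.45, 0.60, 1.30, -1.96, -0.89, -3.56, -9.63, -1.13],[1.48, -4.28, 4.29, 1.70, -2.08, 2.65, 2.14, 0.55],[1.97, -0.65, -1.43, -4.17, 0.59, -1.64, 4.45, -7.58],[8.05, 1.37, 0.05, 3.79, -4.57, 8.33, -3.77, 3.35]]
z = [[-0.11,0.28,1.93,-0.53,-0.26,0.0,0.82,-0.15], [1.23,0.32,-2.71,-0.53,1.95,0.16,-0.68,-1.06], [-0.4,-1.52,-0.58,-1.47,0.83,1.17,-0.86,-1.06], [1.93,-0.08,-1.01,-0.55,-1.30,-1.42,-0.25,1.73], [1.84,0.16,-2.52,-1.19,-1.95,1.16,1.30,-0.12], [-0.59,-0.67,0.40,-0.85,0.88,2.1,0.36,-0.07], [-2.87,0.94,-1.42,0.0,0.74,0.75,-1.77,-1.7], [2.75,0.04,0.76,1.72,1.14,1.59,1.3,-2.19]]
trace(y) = 18.28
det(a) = 1.25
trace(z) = -4.73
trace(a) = -0.88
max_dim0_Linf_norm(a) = 2.74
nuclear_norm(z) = 24.70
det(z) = 1010.10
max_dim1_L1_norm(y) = 33.28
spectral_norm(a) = 4.86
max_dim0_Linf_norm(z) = 2.87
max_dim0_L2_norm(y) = 15.45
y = z @ a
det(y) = 2563.46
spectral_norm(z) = 5.69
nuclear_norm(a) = 19.96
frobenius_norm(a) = 8.22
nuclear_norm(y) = 63.27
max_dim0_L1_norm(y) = 36.35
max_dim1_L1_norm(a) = 8.63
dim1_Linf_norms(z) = [1.93, 2.71, 1.52, 1.93, 2.52, 2.1, 2.87, 2.75]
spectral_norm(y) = 21.18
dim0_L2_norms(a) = [3.81, 3.07, 2.74, 2.31, 2.34, 2.73, 2.61, 3.34]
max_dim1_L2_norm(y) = 14.03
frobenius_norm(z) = 10.24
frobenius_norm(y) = 28.94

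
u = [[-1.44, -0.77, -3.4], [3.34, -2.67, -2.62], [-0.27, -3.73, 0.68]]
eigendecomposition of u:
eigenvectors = [[0.65+0.00j, (0.65-0j), (-0.42+0j)], [0.15-0.58j, (0.15+0.58j), (-0.53+0j)], [(0.36-0.32j), 0.36+0.32j, (0.73+0j)]]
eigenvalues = [(-3.49+2.35j), (-3.49-2.35j), (3.55+0j)]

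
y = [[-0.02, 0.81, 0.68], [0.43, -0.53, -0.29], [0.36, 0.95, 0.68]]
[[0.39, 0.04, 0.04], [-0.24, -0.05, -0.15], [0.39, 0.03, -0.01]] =y @ [[-0.08,-0.05,-0.21], [0.23,0.06,0.24], [0.3,-0.02,-0.24]]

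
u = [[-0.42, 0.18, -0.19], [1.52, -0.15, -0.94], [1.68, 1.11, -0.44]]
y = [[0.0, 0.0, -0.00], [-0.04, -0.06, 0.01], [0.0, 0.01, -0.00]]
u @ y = [[-0.01,-0.01,0.0],[0.01,-0.00,-0.0],[-0.04,-0.07,0.01]]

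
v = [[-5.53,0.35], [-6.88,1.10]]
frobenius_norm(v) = 8.90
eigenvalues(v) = [-5.14, 0.71]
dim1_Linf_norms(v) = [5.53, 6.88]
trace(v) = -4.43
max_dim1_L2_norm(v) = 6.97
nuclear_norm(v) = 9.31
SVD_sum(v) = [[-5.49, 0.67], [-6.91, 0.84]] + [[-0.04,-0.32], [0.03,0.26]]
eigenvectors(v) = [[-0.67, -0.06], [-0.74, -1.00]]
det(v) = -3.68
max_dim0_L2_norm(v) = 8.83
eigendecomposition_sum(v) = [[-5.48, 0.31], [-6.04, 0.34]] + [[-0.05, 0.04], [-0.84, 0.76]]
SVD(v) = [[-0.62, -0.78], [-0.78, 0.62]] @ diag([8.892525468526971, 0.41326842560156957]) @ [[0.99, -0.12], [0.12, 0.99]]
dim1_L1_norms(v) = [5.88, 7.98]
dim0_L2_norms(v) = [8.83, 1.15]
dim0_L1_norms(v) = [12.41, 1.45]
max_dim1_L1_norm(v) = 7.98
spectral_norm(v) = 8.89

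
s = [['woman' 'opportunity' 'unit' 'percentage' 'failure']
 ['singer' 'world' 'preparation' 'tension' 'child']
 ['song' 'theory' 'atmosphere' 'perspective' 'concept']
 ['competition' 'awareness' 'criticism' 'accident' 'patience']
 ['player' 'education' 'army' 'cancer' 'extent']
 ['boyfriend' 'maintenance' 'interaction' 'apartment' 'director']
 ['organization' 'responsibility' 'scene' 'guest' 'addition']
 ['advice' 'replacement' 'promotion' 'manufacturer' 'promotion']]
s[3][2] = 'criticism'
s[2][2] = 'atmosphere'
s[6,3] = 'guest'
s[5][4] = 'director'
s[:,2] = ['unit', 'preparation', 'atmosphere', 'criticism', 'army', 'interaction', 'scene', 'promotion']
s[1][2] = 'preparation'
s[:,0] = ['woman', 'singer', 'song', 'competition', 'player', 'boyfriend', 'organization', 'advice']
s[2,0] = 'song'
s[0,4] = 'failure'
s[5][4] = 'director'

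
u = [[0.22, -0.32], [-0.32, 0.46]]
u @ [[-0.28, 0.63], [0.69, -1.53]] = [[-0.28, 0.63],[0.41, -0.91]]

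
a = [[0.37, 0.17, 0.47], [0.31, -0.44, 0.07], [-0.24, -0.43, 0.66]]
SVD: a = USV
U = [[0.37, -0.91, 0.17], [0.33, -0.05, -0.94], [0.87, 0.4, 0.28]]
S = [0.9, 0.57, 0.48]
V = [[0.03, -0.51, 0.86], [-0.79, -0.54, -0.29], [-0.61, 0.67, 0.42]]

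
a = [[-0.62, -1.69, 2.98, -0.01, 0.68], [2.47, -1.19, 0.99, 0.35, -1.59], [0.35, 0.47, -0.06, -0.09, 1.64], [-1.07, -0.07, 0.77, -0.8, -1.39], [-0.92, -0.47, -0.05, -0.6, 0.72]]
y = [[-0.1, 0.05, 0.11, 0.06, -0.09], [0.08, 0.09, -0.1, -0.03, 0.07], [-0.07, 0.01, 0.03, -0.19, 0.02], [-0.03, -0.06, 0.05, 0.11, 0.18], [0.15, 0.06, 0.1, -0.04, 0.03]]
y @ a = [[0.24, 0.2, -0.20, 0.01, -0.12], [0.11, -0.32, 0.31, 0.02, -0.16], [0.26, 0.12, -0.35, 0.14, 0.26], [-0.4, 0.05, -0.08, -0.22, 0.13], [0.11, -0.29, 0.47, 0.02, 0.25]]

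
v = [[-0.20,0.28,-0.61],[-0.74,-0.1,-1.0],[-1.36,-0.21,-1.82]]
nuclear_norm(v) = 3.05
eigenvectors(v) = [[0.19, 0.8, 0.72], [0.47, -0.28, -0.50], [0.86, -0.53, -0.48]]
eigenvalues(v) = [-2.24, 0.11, 0.01]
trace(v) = -2.12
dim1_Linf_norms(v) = [0.61, 1.0, 1.82]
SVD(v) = [[-0.22,0.97,0.04],[-0.47,-0.07,-0.88],[-0.86,-0.21,0.47]] @ diag([2.666205788479225, 0.38149766373672356, 0.002495204058172625]) @ [[0.58, 0.06, 0.81],  [0.39, 0.85, -0.35],  [0.71, -0.52, -0.47]]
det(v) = -0.00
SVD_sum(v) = [[-0.35, -0.04, -0.48], [-0.73, -0.08, -1.01], [-1.33, -0.14, -1.85]] + [[0.15,0.32,-0.13], [-0.01,-0.02,0.01], [-0.03,-0.07,0.03]] + [[0.0,-0.00,-0.0], [-0.0,0.00,0.00], [0.00,-0.0,-0.00]]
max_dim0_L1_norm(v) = 3.43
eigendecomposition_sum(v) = [[-0.29, -0.00, -0.43], [-0.71, -0.01, -1.06], [-1.30, -0.02, -1.94]] + [[0.09, 0.31, -0.19],[-0.03, -0.11, 0.07],[-0.06, -0.21, 0.13]] + [[0.00, -0.03, 0.02], [-0.0, 0.02, -0.01], [-0.00, 0.02, -0.01]]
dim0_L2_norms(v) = [1.56, 0.36, 2.16]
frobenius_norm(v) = 2.69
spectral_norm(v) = 2.67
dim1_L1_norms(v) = [1.09, 1.84, 3.39]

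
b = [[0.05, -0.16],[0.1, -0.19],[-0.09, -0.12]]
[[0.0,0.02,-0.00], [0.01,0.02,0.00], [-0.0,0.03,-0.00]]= b@[[0.05,-0.14,0.02], [-0.01,-0.17,0.01]]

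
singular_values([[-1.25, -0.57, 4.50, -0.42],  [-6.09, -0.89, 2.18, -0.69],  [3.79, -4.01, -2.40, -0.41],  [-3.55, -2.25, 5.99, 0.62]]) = [10.76, 5.15, 3.56, 0.93]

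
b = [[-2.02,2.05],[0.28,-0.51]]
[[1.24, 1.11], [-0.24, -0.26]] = b @ [[-0.31, -0.05], [0.30, 0.49]]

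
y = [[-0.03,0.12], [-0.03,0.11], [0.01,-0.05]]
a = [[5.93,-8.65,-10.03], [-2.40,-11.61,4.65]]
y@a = [[-0.47, -1.13, 0.86], [-0.44, -1.02, 0.81], [0.18, 0.49, -0.33]]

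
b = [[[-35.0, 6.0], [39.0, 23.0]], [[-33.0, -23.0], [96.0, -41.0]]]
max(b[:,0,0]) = -33.0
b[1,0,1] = -23.0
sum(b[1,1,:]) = 55.0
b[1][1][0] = 96.0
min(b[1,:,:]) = -41.0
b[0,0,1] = 6.0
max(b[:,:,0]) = 96.0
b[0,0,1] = 6.0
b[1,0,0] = -33.0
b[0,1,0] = 39.0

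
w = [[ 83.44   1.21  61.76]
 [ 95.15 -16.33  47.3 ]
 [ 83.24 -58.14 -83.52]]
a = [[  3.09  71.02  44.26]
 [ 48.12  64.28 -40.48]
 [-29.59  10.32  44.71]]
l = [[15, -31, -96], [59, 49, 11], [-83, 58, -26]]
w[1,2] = 47.3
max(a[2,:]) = 44.71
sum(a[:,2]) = 48.49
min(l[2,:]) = -83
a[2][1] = 10.32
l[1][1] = 49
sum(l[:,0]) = -9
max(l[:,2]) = 11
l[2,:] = [-83, 58, -26]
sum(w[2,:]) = -58.42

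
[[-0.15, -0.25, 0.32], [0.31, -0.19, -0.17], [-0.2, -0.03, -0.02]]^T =[[-0.15, 0.31, -0.2], [-0.25, -0.19, -0.03], [0.32, -0.17, -0.02]]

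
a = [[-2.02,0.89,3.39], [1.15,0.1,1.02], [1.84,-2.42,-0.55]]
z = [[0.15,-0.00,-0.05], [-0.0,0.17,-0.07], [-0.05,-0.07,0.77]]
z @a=[[-0.4, 0.25, 0.54], [0.07, 0.19, 0.21], [1.44, -1.91, -0.66]]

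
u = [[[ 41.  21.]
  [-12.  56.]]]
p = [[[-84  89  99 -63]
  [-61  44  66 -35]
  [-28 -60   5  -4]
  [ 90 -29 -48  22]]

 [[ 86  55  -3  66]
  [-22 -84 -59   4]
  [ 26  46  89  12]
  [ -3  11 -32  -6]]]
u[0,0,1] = 21.0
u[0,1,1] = 56.0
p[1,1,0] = -22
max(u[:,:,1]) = 56.0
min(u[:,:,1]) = 21.0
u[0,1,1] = 56.0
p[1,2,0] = 26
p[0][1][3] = -35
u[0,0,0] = 41.0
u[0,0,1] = 21.0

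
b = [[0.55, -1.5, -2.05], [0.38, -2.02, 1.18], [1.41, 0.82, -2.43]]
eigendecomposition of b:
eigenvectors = [[-0.81+0.00j, -0.81-0.00j, 0.08+0.00j], [-0.08+0.34j, (-0.08-0.34j), (-0.73+0j)], [(-0.3+0.37j), -0.30-0.37j, 0.68+0.00j]]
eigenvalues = [(-0.37+1.57j), (-0.37-1.57j), (-3.15+0j)]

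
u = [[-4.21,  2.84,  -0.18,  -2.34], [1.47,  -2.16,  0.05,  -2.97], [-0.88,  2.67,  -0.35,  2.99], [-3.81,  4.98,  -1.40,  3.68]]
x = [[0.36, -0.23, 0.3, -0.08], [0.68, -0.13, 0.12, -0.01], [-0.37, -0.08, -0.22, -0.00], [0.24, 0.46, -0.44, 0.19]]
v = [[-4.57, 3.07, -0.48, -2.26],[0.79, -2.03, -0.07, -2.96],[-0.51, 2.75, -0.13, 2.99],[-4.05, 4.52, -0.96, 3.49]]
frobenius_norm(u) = 10.90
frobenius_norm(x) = 1.21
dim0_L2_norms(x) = [0.89, 0.54, 0.59, 0.21]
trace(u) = -3.04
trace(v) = -3.24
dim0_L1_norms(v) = [9.92, 12.37, 1.64, 11.7]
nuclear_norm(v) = 15.83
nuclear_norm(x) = 1.87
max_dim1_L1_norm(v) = 13.02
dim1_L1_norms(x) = [0.97, 0.94, 0.67, 1.33]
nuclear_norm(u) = 15.88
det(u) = -16.89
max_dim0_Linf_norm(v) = 4.57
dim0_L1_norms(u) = [10.37, 12.65, 1.98, 11.98]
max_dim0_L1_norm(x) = 1.65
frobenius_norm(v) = 10.76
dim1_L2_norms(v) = [5.97, 3.68, 4.1, 7.07]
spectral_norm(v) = 9.28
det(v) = -13.77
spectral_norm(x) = 0.93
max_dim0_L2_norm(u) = 6.68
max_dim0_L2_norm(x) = 0.89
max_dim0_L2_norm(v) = 6.45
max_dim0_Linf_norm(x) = 0.68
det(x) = -0.00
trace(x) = 0.20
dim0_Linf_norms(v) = [4.57, 4.52, 0.96, 3.49]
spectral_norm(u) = 9.60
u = v + x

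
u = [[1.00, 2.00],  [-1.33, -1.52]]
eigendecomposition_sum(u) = [[(0.5+0.68j), (1+0.25j)],[-0.67-0.17j, (-0.76+0.36j)]] + [[0.50-0.68j, (1-0.25j)], [-0.67+0.17j, -0.76-0.36j]]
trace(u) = -0.52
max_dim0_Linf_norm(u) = 2.0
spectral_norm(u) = 2.99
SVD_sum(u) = [[1.21, 1.86], [-1.09, -1.67]] + [[-0.21,  0.14], [-0.24,  0.15]]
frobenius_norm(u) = 3.01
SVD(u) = [[-0.74,0.67], [0.67,0.74]] @ diag([2.988951402014686, 0.38140466226101527]) @ [[-0.55, -0.84], [-0.84, 0.55]]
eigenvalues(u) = [(-0.26+1.04j), (-0.26-1.04j)]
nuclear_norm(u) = 3.37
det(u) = 1.14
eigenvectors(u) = [[0.77+0.00j, (0.77-0j)], [-0.49+0.40j, -0.49-0.40j]]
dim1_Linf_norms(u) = [2.0, 1.52]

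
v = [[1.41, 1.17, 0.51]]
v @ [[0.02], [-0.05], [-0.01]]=[[-0.04]]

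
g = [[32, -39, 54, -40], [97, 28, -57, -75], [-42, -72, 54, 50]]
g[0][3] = -40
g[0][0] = 32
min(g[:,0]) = -42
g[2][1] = -72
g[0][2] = 54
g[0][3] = -40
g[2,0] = -42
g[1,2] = -57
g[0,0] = 32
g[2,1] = -72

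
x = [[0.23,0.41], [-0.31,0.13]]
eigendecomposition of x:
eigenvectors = [[(0.75+0j), 0.75-0.00j], [-0.09+0.65j, -0.09-0.65j]]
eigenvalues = [(0.18+0.35j), (0.18-0.35j)]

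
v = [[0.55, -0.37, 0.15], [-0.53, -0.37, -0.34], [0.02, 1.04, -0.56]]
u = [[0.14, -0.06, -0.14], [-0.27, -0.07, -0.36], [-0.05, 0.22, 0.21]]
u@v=[[0.11, -0.18, 0.12],[-0.12, -0.25, 0.18],[-0.14, 0.16, -0.2]]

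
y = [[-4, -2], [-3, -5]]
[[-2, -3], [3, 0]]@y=[[17, 19], [-12, -6]]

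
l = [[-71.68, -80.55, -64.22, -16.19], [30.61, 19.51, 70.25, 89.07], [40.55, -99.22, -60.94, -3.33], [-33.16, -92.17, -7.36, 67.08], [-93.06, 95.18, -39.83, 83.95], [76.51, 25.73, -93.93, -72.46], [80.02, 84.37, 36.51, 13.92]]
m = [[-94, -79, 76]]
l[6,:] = [80.02, 84.37, 36.51, 13.92]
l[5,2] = -93.93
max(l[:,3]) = 89.07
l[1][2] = 70.25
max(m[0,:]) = 76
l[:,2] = [-64.22, 70.25, -60.94, -7.36, -39.83, -93.93, 36.51]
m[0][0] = -94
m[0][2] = 76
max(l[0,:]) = -16.19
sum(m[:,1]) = -79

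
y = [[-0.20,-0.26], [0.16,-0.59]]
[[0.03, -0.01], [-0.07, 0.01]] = y @[[-0.23, 0.04], [0.06, -0.01]]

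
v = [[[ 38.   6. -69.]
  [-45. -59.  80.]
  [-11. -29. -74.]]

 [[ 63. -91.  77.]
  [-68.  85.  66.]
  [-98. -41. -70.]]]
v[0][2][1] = -29.0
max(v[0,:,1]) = 6.0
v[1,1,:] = [-68.0, 85.0, 66.0]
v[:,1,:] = [[-45.0, -59.0, 80.0], [-68.0, 85.0, 66.0]]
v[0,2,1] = -29.0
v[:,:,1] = [[6.0, -59.0, -29.0], [-91.0, 85.0, -41.0]]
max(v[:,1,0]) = -45.0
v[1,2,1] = -41.0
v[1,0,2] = 77.0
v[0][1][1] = -59.0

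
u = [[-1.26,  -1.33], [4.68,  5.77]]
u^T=[[-1.26, 4.68], [-1.33, 5.77]]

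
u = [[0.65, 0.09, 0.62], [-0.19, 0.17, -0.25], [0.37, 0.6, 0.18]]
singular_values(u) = [1.07, 0.57, 0.0]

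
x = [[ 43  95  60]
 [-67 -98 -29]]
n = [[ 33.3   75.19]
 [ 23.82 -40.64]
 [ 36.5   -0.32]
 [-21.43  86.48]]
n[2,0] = 36.5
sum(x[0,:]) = 198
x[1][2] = -29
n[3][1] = 86.48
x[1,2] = -29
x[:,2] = [60, -29]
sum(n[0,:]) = 108.49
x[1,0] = -67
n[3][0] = -21.43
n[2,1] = -0.32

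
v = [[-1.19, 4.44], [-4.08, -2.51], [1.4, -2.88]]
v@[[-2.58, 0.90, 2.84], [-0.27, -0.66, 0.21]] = [[1.87, -4.0, -2.45], [11.20, -2.02, -12.11], [-2.83, 3.16, 3.37]]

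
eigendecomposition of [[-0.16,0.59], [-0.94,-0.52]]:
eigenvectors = [[(-0.15-0.6j), -0.15+0.60j], [0.78+0.00j, 0.78-0.00j]]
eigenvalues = [(-0.34+0.72j), (-0.34-0.72j)]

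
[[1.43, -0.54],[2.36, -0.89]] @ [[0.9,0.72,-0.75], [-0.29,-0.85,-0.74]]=[[1.44, 1.49, -0.67], [2.38, 2.46, -1.11]]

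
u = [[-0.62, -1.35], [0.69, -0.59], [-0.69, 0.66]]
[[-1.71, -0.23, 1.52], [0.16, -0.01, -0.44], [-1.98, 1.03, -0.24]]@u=[[-0.15, 3.45], [0.20, -0.50], [2.1, 1.91]]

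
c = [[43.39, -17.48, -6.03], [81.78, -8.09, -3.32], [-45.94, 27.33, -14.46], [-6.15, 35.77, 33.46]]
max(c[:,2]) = 33.46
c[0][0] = 43.39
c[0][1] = -17.48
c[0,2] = -6.03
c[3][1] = 35.77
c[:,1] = [-17.48, -8.09, 27.33, 35.77]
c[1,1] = -8.09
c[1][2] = -3.32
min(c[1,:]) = -8.09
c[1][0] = 81.78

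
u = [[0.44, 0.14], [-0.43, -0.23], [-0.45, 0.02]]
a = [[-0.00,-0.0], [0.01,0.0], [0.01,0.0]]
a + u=[[0.44, 0.14], [-0.42, -0.23], [-0.44, 0.02]]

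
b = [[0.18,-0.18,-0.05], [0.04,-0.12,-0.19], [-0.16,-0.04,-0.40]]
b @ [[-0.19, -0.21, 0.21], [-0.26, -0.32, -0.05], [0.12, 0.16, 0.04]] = [[0.01,0.01,0.04], [0.0,-0.0,0.01], [-0.01,-0.02,-0.05]]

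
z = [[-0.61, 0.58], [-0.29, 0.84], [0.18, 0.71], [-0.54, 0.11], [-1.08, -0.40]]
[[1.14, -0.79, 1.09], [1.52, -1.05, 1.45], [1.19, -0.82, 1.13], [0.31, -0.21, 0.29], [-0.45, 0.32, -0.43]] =z @ [[-0.22, 0.15, -0.21], [1.73, -1.2, 1.65]]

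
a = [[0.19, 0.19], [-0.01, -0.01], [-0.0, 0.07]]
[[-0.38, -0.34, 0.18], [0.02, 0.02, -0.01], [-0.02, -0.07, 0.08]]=a@[[-1.71, -0.7, -0.14], [-0.29, -1.07, 1.1]]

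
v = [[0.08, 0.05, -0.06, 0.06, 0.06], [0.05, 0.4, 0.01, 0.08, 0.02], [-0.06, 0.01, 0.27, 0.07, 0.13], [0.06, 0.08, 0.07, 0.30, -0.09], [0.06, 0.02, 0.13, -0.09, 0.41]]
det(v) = -0.000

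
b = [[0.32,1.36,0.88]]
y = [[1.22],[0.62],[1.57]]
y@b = [[0.39,  1.66,  1.07], [0.2,  0.84,  0.55], [0.50,  2.14,  1.38]]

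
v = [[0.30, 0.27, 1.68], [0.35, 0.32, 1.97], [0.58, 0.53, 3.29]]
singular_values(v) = [4.3, 0.0, 0.0]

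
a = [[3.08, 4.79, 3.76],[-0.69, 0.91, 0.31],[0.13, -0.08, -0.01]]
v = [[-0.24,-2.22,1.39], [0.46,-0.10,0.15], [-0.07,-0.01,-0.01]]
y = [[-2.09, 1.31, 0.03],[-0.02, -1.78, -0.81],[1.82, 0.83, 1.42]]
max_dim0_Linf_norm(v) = 2.22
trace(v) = -0.35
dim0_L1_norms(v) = [0.77, 2.33, 1.55]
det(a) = -0.03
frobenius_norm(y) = 3.99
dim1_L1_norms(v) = [3.85, 0.71, 0.09]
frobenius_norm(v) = 2.68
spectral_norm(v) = 2.63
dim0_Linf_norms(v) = [0.46, 2.22, 1.39]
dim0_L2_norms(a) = [3.16, 4.88, 3.77]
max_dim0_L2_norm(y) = 2.77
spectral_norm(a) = 6.84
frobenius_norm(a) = 6.93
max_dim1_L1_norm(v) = 3.85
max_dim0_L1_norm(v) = 2.33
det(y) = 2.08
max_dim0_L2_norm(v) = 2.22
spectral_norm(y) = 2.96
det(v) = -0.00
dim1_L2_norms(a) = [6.82, 1.18, 0.15]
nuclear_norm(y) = 5.89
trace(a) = 3.98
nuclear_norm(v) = 3.12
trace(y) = -2.45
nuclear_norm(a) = 7.93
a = v @ y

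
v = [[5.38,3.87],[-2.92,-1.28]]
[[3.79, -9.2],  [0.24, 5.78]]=v @ [[-1.31,-2.40], [2.80,0.96]]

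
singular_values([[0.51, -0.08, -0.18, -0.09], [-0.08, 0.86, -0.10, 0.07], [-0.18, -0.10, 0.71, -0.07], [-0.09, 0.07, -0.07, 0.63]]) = [0.94, 0.8, 0.63, 0.34]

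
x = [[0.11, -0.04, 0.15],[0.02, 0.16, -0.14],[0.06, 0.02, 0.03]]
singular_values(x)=[0.26, 0.14, 0.01]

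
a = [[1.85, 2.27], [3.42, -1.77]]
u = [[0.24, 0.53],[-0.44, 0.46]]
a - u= [[1.61,1.74], [3.86,-2.23]]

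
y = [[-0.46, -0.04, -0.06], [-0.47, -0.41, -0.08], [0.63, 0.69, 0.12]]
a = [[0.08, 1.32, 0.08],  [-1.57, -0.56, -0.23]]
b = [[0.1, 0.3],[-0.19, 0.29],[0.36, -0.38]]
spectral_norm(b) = 0.65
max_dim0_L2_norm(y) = 0.91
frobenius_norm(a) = 2.14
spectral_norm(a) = 1.82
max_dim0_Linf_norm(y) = 0.69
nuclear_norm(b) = 0.92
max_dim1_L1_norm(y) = 1.44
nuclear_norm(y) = 1.48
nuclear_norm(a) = 2.95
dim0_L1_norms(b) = [0.65, 0.97]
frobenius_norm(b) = 0.70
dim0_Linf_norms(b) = [0.36, 0.38]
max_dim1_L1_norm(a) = 2.36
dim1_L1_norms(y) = [0.56, 0.96, 1.44]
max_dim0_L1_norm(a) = 1.88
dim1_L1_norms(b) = [0.4, 0.48, 0.74]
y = b @ a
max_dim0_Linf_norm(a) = 1.57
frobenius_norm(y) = 1.22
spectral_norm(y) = 1.19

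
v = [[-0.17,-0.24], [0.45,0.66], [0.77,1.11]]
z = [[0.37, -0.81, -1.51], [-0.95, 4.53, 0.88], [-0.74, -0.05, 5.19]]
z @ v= [[-1.59, -2.3],[2.88, 4.19],[4.10, 5.91]]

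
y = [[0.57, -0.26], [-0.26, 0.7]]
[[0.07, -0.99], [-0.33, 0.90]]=y @[[-0.11, -1.38],[-0.51, 0.78]]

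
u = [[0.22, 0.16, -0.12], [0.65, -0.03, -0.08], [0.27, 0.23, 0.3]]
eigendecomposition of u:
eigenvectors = [[-0.35+0.00j, -0.07-0.34j, -0.07+0.34j], [(0.91+0j), -0.19-0.43j, (-0.19+0.43j)], [(-0.2+0j), (-0.81+0j), -0.81-0.00j]]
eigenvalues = [(-0.26+0j), (0.38+0.23j), (0.38-0.23j)]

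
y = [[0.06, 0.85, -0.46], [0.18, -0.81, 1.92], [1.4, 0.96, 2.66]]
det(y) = 1.04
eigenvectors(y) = [[-0.01, 0.8, 0.69], [0.44, -0.57, -0.72], [0.90, -0.19, -0.08]]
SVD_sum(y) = [[-0.12, -0.03, -0.30], [0.64, 0.17, 1.63], [1.12, 0.30, 2.84]] + [[0.31, 0.82, -0.21], [-0.38, -1.02, 0.26], [0.25, 0.67, -0.17]] + [[-0.13, 0.06, 0.04],[-0.08, 0.04, 0.03],[0.03, -0.02, -0.01]]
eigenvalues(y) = [3.11, -0.44, -0.76]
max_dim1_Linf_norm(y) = 2.66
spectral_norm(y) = 3.55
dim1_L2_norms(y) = [0.97, 2.09, 3.16]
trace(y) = 1.91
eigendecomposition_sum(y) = [[-0.02, -0.01, -0.04],[0.63, 0.46, 1.31],[1.28, 0.93, 2.67]] + [[-1.14, -1.17, 0.56],[0.81, 0.83, -0.4],[0.26, 0.27, -0.13]] + [[1.22, 2.04, -0.98],[-1.26, -2.1, 1.01],[-0.15, -0.24, 0.12]]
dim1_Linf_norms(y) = [0.85, 1.92, 2.66]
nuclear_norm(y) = 5.35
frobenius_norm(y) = 3.91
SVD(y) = [[0.09, 0.56, -0.83], [-0.50, -0.69, -0.52], [-0.86, 0.46, 0.21]] @ diag([3.5532657842462316, 1.6160132169646741, 0.18056452891000088]) @ [[-0.36, -0.10, -0.93], [0.34, 0.91, -0.23], [0.87, -0.40, -0.30]]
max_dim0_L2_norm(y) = 3.31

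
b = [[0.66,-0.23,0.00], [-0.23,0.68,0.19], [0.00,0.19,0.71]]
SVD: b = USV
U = [[-0.51, -0.64, -0.58], [0.7, 0.08, -0.71], [0.50, -0.77, 0.41]]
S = [0.98, 0.69, 0.38]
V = [[-0.51, 0.70, 0.50], [-0.64, 0.08, -0.77], [-0.58, -0.71, 0.41]]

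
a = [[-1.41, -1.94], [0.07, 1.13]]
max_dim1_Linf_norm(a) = 1.94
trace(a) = -0.28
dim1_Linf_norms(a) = [1.94, 1.13]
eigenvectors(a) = [[-1.0, 0.62], [0.03, -0.79]]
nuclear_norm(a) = 3.15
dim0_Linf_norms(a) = [1.41, 1.94]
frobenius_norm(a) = 2.65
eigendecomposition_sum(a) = [[-1.39,-1.08], [0.04,0.03]] + [[-0.02, -0.86], [0.03, 1.1]]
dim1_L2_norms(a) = [2.4, 1.13]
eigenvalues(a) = [-1.36, 1.08]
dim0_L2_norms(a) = [1.41, 2.25]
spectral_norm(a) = 2.59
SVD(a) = [[-0.92, 0.39],  [0.39, 0.92]] @ diag([2.5917665325364565, 0.5623577516349837]) @ [[0.51, 0.86], [-0.86, 0.51]]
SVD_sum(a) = [[-1.22,-2.05],[0.52,0.86]] + [[-0.19, 0.11],[-0.45, 0.27]]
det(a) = -1.46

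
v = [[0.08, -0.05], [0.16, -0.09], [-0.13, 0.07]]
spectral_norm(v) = 0.25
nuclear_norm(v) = 0.26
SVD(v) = [[-0.37,0.85], [-0.72,-0.00], [0.58,0.53]] @ diag([0.25371951374553176, 0.0051389050128332475]) @ [[-0.87, 0.49], [-0.49, -0.87]]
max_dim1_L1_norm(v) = 0.25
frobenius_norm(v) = 0.25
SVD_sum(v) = [[0.08,  -0.05], [0.16,  -0.09], [-0.13,  0.07]] + [[-0.00, -0.00], [0.0, 0.00], [-0.00, -0.0]]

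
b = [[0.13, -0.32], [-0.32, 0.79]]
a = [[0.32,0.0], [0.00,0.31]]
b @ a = [[0.04,  -0.10], [-0.10,  0.24]]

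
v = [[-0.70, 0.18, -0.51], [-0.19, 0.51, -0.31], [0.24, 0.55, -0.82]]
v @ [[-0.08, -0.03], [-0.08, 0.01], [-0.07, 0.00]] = [[0.08, 0.02], [-0.00, 0.01], [-0.01, -0.00]]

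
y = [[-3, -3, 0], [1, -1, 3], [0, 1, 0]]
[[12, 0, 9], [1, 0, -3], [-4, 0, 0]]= y @ [[0, 0, -3], [-4, 0, 0], [-1, 0, 0]]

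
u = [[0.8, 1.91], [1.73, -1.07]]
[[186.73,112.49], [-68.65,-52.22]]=u@ [[16.51, 4.96], [90.85, 56.82]]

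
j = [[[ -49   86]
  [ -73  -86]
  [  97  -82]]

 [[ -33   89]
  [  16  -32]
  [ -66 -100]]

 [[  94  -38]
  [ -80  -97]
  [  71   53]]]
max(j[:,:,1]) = 89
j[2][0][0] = 94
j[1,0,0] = -33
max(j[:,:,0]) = 97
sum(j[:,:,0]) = -23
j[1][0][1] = 89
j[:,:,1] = [[86, -86, -82], [89, -32, -100], [-38, -97, 53]]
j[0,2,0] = 97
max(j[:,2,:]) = 97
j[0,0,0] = -49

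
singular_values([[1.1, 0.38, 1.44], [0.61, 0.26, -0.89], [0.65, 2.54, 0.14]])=[2.79, 1.73, 0.88]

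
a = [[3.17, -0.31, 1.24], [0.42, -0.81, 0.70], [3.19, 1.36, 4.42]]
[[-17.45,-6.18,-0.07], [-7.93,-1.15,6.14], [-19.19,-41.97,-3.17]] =a@[[-3.76, 0.81, -1.57],  [5.08, -5.43, -6.35],  [-3.19, -8.41, 2.37]]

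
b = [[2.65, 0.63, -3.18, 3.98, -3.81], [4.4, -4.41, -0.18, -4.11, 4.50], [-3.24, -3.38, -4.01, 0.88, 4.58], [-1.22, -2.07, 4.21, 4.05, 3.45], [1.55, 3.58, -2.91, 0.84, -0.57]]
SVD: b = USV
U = [[0.47, -0.10, -0.37, -0.72, 0.33], [-0.62, -0.65, 0.1, -0.41, -0.08], [-0.43, 0.15, -0.87, 0.18, 0.06], [-0.32, 0.70, 0.15, -0.53, -0.32], [0.32, -0.22, -0.26, -0.03, -0.88]]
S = [10.73, 7.83, 6.92, 5.21, 2.98]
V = [[0.07, 0.59, -0.18, 0.28, -0.73], [-0.62, 0.01, 0.43, 0.65, 0.09], [0.24, 0.14, 0.88, -0.33, -0.2], [-0.71, 0.33, -0.09, -0.61, -0.02], [-0.23, -0.72, -0.01, -0.11, -0.64]]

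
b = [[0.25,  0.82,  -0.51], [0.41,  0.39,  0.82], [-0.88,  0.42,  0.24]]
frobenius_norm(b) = 1.73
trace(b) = 0.88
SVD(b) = [[0.15, -0.78, 0.61], [0.03, -0.61, -0.79], [0.99, 0.14, -0.07]] @ diag([1.0043418675812599, 0.9989334978513089, 0.9947005981168079]) @ [[-0.82, 0.55, 0.18], [-0.57, -0.82, -0.07], [-0.11, 0.16, -0.98]]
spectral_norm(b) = 1.00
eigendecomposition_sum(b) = [[-0.35+0.00j, 0.32-0.00j, -0.36+0.00j], [(0.32-0j), -0.28+0.00j, 0.32-0.00j], [-0.36+0.00j, (0.32-0j), (-0.36+0j)]] + [[0.30+0.11j, (0.25-0.23j), -0.08-0.31j], [0.05+0.34j, (0.34+0.12j), (0.25-0.23j)], [-0.26+0.19j, (0.05+0.34j), 0.30+0.11j]] + [[(0.3-0.11j), 0.25+0.23j, (-0.08+0.31j)],[0.05-0.34j, 0.34-0.12j, 0.25+0.23j],[(-0.26-0.19j), (0.05-0.34j), (0.3-0.11j)]]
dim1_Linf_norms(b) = [0.82, 0.82, 0.88]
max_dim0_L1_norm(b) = 1.63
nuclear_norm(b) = 3.00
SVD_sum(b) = [[-0.12, 0.08, 0.03], [-0.02, 0.01, 0.0], [-0.81, 0.54, 0.18]] + [[0.44, 0.64, 0.06],[0.35, 0.50, 0.04],[-0.08, -0.11, -0.01]] + [[-0.07, 0.1, -0.59],[0.09, -0.13, 0.77],[0.01, -0.01, 0.07]]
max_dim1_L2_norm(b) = 1.0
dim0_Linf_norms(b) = [0.88, 0.82, 0.82]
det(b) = -1.00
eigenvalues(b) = [(-1+0j), (0.94+0.34j), (0.94-0.34j)]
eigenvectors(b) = [[0.60+0.00j, (-0.27+0.5j), -0.27-0.50j], [-0.53+0.00j, (-0.6+0j), (-0.6-0j)], [0.60+0.00j, (-0.27-0.5j), (-0.27+0.5j)]]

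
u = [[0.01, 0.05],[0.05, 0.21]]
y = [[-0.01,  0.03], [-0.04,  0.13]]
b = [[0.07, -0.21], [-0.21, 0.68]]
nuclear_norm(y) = 0.14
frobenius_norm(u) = 0.22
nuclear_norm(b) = 0.75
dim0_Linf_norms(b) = [0.21, 0.68]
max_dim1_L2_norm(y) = 0.14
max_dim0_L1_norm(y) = 0.16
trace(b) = 0.75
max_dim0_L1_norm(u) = 0.26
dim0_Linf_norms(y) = [0.04, 0.13]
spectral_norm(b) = 0.75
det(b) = 0.00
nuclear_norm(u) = 0.22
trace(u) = 0.22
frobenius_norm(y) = 0.14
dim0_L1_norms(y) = [0.05, 0.16]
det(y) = -0.00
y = u @ b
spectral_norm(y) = 0.14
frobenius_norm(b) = 0.75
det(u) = -0.00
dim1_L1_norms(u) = [0.06, 0.26]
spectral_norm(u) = 0.22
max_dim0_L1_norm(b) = 0.89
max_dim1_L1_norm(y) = 0.17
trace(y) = 0.12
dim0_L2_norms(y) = [0.04, 0.13]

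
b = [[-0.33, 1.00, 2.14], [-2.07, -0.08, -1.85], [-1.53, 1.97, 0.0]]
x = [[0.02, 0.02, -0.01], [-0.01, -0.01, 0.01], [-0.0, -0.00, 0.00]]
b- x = [[-0.35, 0.98, 2.15],[-2.06, -0.07, -1.86],[-1.53, 1.97, 0.00]]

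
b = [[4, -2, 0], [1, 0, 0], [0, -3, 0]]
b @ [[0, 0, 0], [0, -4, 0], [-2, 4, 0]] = [[0, 8, 0], [0, 0, 0], [0, 12, 0]]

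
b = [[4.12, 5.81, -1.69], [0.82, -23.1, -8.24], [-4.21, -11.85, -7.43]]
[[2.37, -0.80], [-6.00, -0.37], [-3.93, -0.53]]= b @ [[0.19,-0.05], [0.27,-0.05], [-0.01,0.18]]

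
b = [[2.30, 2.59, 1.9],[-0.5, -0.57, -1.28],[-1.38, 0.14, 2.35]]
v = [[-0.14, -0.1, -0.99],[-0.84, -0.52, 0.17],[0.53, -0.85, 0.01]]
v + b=[[2.16, 2.49, 0.91], [-1.34, -1.09, -1.11], [-0.85, -0.71, 2.36]]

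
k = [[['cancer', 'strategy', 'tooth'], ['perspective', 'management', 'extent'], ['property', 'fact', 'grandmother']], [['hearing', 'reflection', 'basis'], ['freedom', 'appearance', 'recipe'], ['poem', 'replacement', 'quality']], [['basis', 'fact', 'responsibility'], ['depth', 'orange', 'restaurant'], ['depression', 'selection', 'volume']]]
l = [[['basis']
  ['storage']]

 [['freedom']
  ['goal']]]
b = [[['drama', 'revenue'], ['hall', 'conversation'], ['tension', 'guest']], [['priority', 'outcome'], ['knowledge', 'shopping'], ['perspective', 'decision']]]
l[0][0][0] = 'basis'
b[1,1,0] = 'knowledge'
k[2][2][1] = 'selection'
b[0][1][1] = 'conversation'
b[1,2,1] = 'decision'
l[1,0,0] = 'freedom'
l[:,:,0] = [['basis', 'storage'], ['freedom', 'goal']]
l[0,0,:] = ['basis']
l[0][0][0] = 'basis'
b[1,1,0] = 'knowledge'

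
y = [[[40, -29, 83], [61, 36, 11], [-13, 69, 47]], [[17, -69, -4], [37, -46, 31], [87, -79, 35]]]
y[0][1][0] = 61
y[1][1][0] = 37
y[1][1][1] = -46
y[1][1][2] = 31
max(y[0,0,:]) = 83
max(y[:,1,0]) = 61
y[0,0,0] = 40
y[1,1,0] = 37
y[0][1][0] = 61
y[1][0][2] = -4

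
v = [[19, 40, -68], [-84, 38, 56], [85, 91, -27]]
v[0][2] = -68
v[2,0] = 85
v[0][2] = -68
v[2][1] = 91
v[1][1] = 38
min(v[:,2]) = -68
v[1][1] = 38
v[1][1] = 38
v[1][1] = 38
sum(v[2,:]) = 149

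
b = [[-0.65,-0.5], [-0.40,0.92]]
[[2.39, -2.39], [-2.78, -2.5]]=b@ [[-1.01, 4.33], [-3.46, -0.84]]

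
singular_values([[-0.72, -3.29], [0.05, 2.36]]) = [4.1, 0.37]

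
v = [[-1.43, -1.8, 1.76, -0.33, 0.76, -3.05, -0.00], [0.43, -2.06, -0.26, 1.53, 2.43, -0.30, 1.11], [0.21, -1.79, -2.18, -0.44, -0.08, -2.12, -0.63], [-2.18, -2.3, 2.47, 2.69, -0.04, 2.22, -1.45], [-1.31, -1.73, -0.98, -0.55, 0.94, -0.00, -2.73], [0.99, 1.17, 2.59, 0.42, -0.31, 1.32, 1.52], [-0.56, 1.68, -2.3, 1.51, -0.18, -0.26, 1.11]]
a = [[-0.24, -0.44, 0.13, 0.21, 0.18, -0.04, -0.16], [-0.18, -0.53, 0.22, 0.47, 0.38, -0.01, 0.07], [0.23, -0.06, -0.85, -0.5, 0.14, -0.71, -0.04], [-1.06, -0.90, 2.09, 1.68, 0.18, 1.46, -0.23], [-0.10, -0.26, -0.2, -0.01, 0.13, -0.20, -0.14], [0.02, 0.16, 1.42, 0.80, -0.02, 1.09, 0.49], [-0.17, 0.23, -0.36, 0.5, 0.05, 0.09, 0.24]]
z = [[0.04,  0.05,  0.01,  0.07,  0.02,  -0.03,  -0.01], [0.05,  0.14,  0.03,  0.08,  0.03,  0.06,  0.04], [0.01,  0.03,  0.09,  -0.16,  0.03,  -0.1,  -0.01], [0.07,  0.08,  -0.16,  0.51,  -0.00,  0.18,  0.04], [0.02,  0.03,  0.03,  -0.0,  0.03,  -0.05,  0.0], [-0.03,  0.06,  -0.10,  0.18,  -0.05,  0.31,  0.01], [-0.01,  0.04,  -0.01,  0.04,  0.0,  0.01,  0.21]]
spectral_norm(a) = 4.03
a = z @ v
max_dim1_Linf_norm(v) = 3.05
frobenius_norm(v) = 10.75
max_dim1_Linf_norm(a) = 2.09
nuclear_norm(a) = 6.66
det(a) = 0.00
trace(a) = 1.52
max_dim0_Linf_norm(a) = 2.09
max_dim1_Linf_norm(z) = 0.51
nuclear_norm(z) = 1.34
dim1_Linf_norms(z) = [0.07, 0.14, 0.16, 0.51, 0.05, 0.31, 0.21]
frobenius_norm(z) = 0.79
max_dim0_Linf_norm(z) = 0.51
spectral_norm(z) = 0.70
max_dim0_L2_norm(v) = 5.19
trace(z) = 1.33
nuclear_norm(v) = 24.34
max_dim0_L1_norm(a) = 5.27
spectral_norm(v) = 6.29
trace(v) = 0.39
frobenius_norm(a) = 4.34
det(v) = 311.62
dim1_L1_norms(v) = [9.13, 8.12, 7.45, 13.35, 8.24, 8.32, 7.6]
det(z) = -0.00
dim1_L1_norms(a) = [1.4, 1.86, 2.53, 7.6, 1.04, 4.0, 1.64]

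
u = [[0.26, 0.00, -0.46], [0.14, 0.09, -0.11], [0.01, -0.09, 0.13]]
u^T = [[0.26,0.14,0.01],[0.0,0.09,-0.09],[-0.46,-0.11,0.13]]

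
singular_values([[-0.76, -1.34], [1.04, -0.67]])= [1.54, 1.23]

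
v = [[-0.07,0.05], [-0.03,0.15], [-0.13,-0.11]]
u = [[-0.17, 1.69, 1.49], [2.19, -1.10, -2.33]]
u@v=[[-0.23, 0.08], [0.18, 0.2]]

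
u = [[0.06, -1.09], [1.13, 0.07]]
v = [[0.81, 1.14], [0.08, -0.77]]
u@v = [[-0.04, 0.91], [0.92, 1.23]]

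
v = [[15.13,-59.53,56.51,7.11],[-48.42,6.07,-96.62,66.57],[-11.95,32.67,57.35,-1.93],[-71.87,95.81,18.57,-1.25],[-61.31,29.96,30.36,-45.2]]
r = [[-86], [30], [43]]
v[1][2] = -96.62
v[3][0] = -71.87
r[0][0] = -86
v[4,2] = 30.36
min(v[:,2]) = -96.62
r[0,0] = -86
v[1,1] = 6.07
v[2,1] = 32.67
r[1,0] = 30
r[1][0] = 30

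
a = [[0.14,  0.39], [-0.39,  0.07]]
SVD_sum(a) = [[0.28,0.21], [-0.21,-0.16]] + [[-0.14, 0.18], [-0.18, 0.23]]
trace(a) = 0.21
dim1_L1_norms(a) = [0.53, 0.46]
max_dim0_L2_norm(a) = 0.41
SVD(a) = [[-0.79, 0.61],[0.61, 0.79]] @ diag([0.4388873605350878, 0.3688873605350878]) @ [[-0.79, -0.61], [-0.61, 0.79]]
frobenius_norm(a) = 0.57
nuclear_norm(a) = 0.81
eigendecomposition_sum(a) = [[(0.07+0.19j),(0.2-0.05j)], [-0.20+0.05j,(0.04+0.2j)]] + [[0.07-0.19j, (0.2+0.05j)],[(-0.2-0.05j), (0.04-0.2j)]]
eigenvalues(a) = [(0.11+0.39j), (0.11-0.39j)]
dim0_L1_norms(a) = [0.53, 0.46]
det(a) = 0.16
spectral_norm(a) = 0.44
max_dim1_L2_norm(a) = 0.41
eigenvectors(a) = [[(0.71+0j), 0.71-0.00j], [(-0.06+0.7j), -0.06-0.70j]]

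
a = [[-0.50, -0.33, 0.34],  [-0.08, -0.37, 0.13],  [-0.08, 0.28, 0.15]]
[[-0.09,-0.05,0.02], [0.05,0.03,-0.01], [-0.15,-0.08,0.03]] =a@[[0.12, 0.07, -0.02], [-0.30, -0.17, 0.06], [-0.38, -0.21, 0.08]]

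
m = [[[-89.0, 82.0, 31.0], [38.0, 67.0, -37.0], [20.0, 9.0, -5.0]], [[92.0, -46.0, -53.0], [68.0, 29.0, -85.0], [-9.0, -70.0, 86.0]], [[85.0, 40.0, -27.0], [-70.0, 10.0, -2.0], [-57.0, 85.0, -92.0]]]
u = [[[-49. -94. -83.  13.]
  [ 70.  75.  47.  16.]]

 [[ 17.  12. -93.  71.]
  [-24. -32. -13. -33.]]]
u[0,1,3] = 16.0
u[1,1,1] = -32.0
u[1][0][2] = -93.0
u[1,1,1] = -32.0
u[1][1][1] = -32.0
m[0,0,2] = 31.0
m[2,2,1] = 85.0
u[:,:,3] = [[13.0, 16.0], [71.0, -33.0]]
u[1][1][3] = -33.0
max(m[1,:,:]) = 92.0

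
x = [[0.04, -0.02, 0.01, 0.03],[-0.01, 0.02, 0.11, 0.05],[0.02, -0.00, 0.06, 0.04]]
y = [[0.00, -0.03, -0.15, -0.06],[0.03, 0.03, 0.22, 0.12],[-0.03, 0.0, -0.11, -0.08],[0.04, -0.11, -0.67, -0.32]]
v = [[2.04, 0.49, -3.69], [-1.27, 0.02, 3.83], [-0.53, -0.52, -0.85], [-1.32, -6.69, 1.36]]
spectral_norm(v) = 7.47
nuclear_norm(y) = 0.90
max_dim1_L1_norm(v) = 9.37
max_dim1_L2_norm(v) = 6.95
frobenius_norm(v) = 9.16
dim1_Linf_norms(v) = [3.69, 3.83, 0.85, 6.69]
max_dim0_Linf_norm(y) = 0.67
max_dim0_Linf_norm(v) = 6.69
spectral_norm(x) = 0.14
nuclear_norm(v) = 13.60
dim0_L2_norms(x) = [0.05, 0.03, 0.13, 0.07]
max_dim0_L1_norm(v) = 9.73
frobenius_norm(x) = 0.15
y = v @ x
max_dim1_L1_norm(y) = 1.14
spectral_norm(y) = 0.82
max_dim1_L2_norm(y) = 0.75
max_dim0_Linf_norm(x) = 0.11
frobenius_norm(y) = 0.82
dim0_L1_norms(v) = [5.16, 7.72, 9.73]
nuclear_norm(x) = 0.20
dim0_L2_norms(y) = [0.06, 0.12, 0.73, 0.36]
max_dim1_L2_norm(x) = 0.12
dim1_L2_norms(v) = [4.24, 4.04, 1.13, 6.95]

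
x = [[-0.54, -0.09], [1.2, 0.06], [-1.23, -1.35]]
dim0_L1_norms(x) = [2.97, 1.5]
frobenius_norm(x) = 2.25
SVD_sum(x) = [[-0.41, -0.28], [0.85, 0.58], [-1.47, -1.0]] + [[-0.13, 0.19], [0.35, -0.52], [0.24, -0.35]]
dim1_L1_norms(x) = [0.63, 1.26, 2.58]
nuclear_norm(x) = 2.90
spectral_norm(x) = 2.11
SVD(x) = [[-0.24, 0.29], [0.49, -0.79], [-0.84, -0.54]] @ diag([2.110677125392794, 0.7897734310190565]) @ [[0.83, 0.56],[-0.56, 0.83]]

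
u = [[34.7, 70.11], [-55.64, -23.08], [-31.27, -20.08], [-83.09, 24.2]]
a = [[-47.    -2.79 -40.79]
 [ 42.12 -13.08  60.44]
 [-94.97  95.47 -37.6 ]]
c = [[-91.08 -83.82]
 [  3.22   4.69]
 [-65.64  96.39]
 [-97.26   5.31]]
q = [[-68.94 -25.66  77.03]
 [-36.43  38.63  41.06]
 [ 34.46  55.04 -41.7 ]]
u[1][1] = -23.08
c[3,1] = 5.31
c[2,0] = -65.64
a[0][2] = -40.79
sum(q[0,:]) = -17.569999999999993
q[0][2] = 77.03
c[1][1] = 4.69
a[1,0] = 42.12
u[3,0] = -83.09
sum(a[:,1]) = 79.6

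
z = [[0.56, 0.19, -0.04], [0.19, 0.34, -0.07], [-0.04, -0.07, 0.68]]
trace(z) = 1.58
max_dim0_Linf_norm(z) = 0.68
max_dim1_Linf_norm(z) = 0.68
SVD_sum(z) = [[0.23,0.16,-0.30], [0.16,0.11,-0.21], [-0.30,-0.21,0.41]] + [[0.28, 0.13, 0.27], [0.13, 0.06, 0.12], [0.27, 0.12, 0.27]] + [[0.05, -0.1, -0.01], [-0.1, 0.17, 0.02], [-0.01, 0.02, 0.0]]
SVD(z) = [[-0.55,0.68,-0.48],  [-0.39,0.31,0.87],  [0.74,0.67,0.09]] @ diag([0.7463260821314622, 0.6069570242392804, 0.22671689362925795]) @ [[-0.55, -0.39, 0.74],  [0.68, 0.31, 0.67],  [-0.48, 0.87, 0.09]]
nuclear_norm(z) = 1.58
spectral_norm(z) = 0.75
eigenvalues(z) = [0.23, 0.61, 0.75]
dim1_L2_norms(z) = [0.59, 0.4, 0.68]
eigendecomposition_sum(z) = [[0.05, -0.1, -0.01],[-0.1, 0.17, 0.02],[-0.01, 0.02, 0.00]] + [[0.28, 0.13, 0.27], [0.13, 0.06, 0.12], [0.27, 0.12, 0.27]] + [[0.23, 0.16, -0.3], [0.16, 0.11, -0.21], [-0.30, -0.21, 0.41]]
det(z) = 0.10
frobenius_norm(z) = 0.99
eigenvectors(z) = [[0.48, -0.68, -0.55], [-0.87, -0.31, -0.39], [-0.09, -0.67, 0.74]]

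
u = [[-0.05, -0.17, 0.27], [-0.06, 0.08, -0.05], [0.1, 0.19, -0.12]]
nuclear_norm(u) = 0.58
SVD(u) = [[-0.79, 0.44, 0.43], [0.19, -0.49, 0.85], [0.58, 0.76, 0.31]] @ diag([0.40112834020613325, 0.10235059446151948, 0.07694420378979948]) @ [[0.22, 0.65, -0.73], [0.81, 0.30, 0.5], [-0.54, 0.70, 0.46]]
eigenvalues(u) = [(-0.27+0j), (0.09+0.06j), (0.09-0.06j)]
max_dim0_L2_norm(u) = 0.3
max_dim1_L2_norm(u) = 0.32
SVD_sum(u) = [[-0.07, -0.21, 0.23], [0.02, 0.05, -0.06], [0.05, 0.15, -0.17]] + [[0.04, 0.01, 0.02], [-0.04, -0.01, -0.03], [0.06, 0.02, 0.04]] + [[-0.02, 0.02, 0.02], [-0.04, 0.05, 0.03], [-0.01, 0.02, 0.01]]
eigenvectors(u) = [[-0.79+0.00j, 0.37+0.45j, (0.37-0.45j)],[-0.05+0.00j, (-0.67+0j), (-0.67-0j)],[(0.61+0j), (-0.34+0.32j), (-0.34-0.32j)]]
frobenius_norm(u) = 0.42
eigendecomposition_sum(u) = [[-0.12+0.00j, -0.16-0.00j, 0.17+0.00j], [(-0.01+0j), (-0.01-0j), 0.01+0.00j], [0.09-0.00j, (0.12+0j), (-0.13-0j)]] + [[(0.04-0j), -0.01-0.05j, 0.05-0.01j], [(-0.03+0.03j), 0.04+0.03j, -0.03+0.05j], [0.03j, 0.04-0.01j, 0.01+0.04j]] + [[(0.04+0j), -0.01+0.05j, 0.05+0.01j], [-0.03-0.03j, 0.04-0.03j, (-0.03-0.05j)], [0.00-0.03j, 0.04+0.01j, 0.01-0.04j]]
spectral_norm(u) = 0.40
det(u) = -0.00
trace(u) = -0.09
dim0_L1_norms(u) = [0.21, 0.44, 0.44]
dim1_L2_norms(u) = [0.32, 0.11, 0.25]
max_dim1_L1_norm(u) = 0.49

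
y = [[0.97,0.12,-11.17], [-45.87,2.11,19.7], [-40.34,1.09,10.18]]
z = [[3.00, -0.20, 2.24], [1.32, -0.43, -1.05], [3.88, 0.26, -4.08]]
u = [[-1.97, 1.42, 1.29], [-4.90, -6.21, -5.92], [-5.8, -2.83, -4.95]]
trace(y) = 13.26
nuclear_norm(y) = 76.95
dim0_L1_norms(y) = [87.18, 3.32, 41.05]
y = u @ z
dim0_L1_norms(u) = [12.67, 10.46, 12.16]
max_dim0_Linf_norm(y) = 45.87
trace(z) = -1.51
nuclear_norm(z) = 10.09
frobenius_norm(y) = 65.99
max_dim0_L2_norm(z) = 5.08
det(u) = -41.81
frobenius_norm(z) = 6.99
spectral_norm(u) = 12.61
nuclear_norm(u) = 16.97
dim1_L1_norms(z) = [5.44, 2.8, 8.22]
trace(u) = -13.13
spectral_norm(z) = 5.91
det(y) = -431.60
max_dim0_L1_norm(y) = 87.18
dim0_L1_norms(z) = [8.2, 0.89, 7.37]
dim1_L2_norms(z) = [3.75, 1.74, 5.64]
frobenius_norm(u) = 13.09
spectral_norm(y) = 65.00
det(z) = 10.33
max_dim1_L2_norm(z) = 5.64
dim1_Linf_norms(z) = [3.0, 1.32, 4.08]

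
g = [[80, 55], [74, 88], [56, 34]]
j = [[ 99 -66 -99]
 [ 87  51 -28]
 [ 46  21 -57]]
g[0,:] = [80, 55]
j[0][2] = -99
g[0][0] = 80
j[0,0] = 99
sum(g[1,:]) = 162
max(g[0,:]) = 80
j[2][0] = 46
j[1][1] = 51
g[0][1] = 55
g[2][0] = 56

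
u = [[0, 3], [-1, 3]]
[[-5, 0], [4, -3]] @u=[[0, -15], [3, 3]]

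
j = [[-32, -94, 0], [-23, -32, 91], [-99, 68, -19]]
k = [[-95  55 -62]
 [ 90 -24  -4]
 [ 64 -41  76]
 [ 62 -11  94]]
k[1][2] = -4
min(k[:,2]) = -62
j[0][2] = 0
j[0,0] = -32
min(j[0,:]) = -94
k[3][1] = -11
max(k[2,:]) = 76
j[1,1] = -32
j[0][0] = -32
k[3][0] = 62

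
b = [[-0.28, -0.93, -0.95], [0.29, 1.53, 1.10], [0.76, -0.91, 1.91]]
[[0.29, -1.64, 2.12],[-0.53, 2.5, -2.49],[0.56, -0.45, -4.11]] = b@ [[2.99,-0.65,2.06], [-0.20,1.3,0.09], [-0.99,0.64,-2.93]]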